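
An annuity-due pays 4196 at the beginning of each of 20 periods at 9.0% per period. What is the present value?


PV_due = PMT * (1-(1+i)^(-n))/i * (1+i)
PV_immediate = 38303.3776
PV_due = 38303.3776 * 1.09
= 41750.6816


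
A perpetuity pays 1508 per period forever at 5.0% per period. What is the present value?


PV = PMT / i
= 1508 / 0.05
= 30160.0


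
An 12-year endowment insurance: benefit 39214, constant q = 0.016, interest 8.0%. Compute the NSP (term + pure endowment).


Term component = 4396.9857
Pure endowment = 12_p_x * v^12 * benefit = 0.824027 * 0.397114 * 39214 = 12832.0859
NSP = 17229.0716


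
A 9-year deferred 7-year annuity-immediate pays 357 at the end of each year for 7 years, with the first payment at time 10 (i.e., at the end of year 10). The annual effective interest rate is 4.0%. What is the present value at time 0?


PV at time 9 of the 7-year annuity-immediate:
a_n = 357 * (1-(1+0.04)^(-7))/0.04 = 2142.7335
Discount back 9 years to time 0:
PV = 2142.7335 * (1+0.04)^(-9)
= 2142.7335 * 0.702587
= 1505.4561


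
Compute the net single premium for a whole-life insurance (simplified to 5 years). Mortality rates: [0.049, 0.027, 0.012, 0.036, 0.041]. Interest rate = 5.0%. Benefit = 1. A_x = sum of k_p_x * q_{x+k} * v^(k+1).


v = 0.952381
Year 0: k_p_x=1.0, q=0.049, term=0.046667
Year 1: k_p_x=0.951, q=0.027, term=0.02329
Year 2: k_p_x=0.925323, q=0.012, term=0.009592
Year 3: k_p_x=0.914219, q=0.036, term=0.027077
Year 4: k_p_x=0.881307, q=0.041, term=0.028312
A_x = 0.1349


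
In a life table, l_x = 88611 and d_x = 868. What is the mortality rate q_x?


q_x = d_x / l_x
= 868 / 88611
= 0.0098


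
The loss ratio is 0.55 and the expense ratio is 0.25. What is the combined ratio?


Combined ratio = loss ratio + expense ratio
= 0.55 + 0.25
= 0.8


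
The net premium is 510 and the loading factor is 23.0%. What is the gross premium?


Gross = net * (1 + loading)
= 510 * (1 + 0.23)
= 510 * 1.23
= 627.3


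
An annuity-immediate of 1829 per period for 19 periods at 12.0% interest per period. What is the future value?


FV = PMT * ((1+i)^n - 1) / i
= 1829 * ((1.12)^19 - 1) / 0.12
= 1829 * (8.612762 - 1) / 0.12
= 116031.1761


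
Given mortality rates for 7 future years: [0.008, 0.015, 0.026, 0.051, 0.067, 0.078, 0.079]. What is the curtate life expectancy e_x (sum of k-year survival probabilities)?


e_x = sum_{k=1}^{n} k_p_x
k_p_x values:
  1_p_x = 0.992
  2_p_x = 0.97712
  3_p_x = 0.951715
  4_p_x = 0.903177
  5_p_x = 0.842665
  6_p_x = 0.776937
  7_p_x = 0.715559
e_x = 6.1592


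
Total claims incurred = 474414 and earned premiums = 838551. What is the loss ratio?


Loss ratio = claims / premiums
= 474414 / 838551
= 0.5658


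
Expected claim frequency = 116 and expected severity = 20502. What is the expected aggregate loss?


E[S] = E[N] * E[X]
= 116 * 20502
= 2.3782e+06


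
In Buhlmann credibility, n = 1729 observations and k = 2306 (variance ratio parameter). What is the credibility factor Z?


Z = n / (n + k)
= 1729 / (1729 + 2306)
= 1729 / 4035
= 0.4285


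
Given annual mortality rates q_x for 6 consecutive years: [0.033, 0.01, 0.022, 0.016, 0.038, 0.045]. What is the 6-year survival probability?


p_k = 1 - q_k for each year
Survival = product of (1 - q_k)
= 0.967 * 0.99 * 0.978 * 0.984 * 0.962 * 0.955
= 0.8464


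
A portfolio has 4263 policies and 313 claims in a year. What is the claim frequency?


frequency = claims / policies
= 313 / 4263
= 0.0734


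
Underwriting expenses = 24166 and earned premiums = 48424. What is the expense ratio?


Expense ratio = expenses / premiums
= 24166 / 48424
= 0.4991


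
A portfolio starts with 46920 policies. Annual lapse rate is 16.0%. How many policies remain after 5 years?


remaining = initial * (1 - lapse)^years
= 46920 * (1 - 0.16)^5
= 46920 * 0.418212
= 19622.5043


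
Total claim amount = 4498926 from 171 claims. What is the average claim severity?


severity = total / number
= 4498926 / 171
= 26309.5088


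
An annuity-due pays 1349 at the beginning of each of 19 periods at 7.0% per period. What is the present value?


PV_due = PMT * (1-(1+i)^(-n))/i * (1+i)
PV_immediate = 13942.718
PV_due = 13942.718 * 1.07
= 14918.7082


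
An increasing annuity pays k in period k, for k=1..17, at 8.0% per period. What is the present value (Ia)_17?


(Ia)_n = sum_{k=1}^{n} k * v^k, v = 1/(1+i)
v = 0.925926
Sum computed term by term:
(Ia)_17 = 65.71


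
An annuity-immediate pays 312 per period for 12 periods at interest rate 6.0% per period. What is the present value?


PV = PMT * (1 - (1+i)^(-n)) / i
= 312 * (1 - (1+0.06)^(-12)) / 0.06
= 312 * (1 - 0.496969) / 0.06
= 312 * 8.383844
= 2615.7593


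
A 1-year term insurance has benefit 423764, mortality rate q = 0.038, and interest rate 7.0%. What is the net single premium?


NSP = benefit * q * v
v = 1/(1+i) = 0.934579
NSP = 423764 * 0.038 * 0.934579
= 15049.5626


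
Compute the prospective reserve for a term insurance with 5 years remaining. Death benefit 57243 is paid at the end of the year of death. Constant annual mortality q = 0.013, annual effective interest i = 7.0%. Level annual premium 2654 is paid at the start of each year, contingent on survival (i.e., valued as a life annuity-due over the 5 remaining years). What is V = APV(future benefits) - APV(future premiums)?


v = 1/(1+i) = 0.934579
APV(future benefits) per unit = sum_{k=0}^{4} k_p_x * q * v^(k+1) = 0.052026
APV(future benefits) = 57243 * 0.052026 = 2978.1471
Life annuity-due factor ä_{x:5} = sum_{k=0}^{4} k_p_x * v^k = 4.282173
APV(future premiums) = 2654 * 4.282173 = 11364.8864
V = 2978.1471 - 11364.8864
= -8386.7393


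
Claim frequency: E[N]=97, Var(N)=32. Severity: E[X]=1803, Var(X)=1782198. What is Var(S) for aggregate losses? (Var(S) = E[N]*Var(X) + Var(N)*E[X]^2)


Var(S) = E[N]*Var(X) + Var(N)*E[X]^2
= 97*1782198 + 32*1803^2
= 172873206 + 104025888
= 2.7690e+08


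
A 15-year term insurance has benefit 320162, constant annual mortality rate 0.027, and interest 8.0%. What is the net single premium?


NSP = benefit * sum_{k=0}^{n-1} k_p_x * q * v^(k+1)
With constant q=0.027, v=0.925926
Sum = 0.199575
NSP = 320162 * 0.199575
= 63896.3488


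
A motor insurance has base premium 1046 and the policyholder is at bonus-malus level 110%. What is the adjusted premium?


adjusted = base * BM_level / 100
= 1046 * 110 / 100
= 1046 * 1.1
= 1150.6


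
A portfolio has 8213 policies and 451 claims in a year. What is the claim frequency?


frequency = claims / policies
= 451 / 8213
= 0.0549


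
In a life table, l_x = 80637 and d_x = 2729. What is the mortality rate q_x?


q_x = d_x / l_x
= 2729 / 80637
= 0.0338


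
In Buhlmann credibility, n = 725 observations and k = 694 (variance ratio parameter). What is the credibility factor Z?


Z = n / (n + k)
= 725 / (725 + 694)
= 725 / 1419
= 0.5109


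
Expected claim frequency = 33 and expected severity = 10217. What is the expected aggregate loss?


E[S] = E[N] * E[X]
= 33 * 10217
= 337161


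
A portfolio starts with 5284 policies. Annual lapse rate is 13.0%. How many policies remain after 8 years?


remaining = initial * (1 - lapse)^years
= 5284 * (1 - 0.13)^8
= 5284 * 0.328212
= 1734.2705


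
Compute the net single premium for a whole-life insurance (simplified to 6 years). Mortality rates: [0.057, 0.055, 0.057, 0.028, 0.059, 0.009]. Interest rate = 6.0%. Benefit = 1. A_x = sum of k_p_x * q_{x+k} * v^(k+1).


v = 0.943396
Year 0: k_p_x=1.0, q=0.057, term=0.053774
Year 1: k_p_x=0.943, q=0.055, term=0.04616
Year 2: k_p_x=0.891135, q=0.057, term=0.042648
Year 3: k_p_x=0.84034, q=0.028, term=0.018638
Year 4: k_p_x=0.816811, q=0.059, term=0.036012
Year 5: k_p_x=0.768619, q=0.009, term=0.004877
A_x = 0.2021


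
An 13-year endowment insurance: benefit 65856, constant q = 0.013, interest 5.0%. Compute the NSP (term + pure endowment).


Term component = 7509.9399
Pure endowment = 13_p_x * v^13 * benefit = 0.843574 * 0.530321 * 65856 = 29461.6758
NSP = 36971.6157


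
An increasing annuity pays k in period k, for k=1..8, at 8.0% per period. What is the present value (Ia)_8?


(Ia)_n = sum_{k=1}^{n} k * v^k, v = 1/(1+i)
v = 0.925926
Sum computed term by term:
(Ia)_8 = 23.5527


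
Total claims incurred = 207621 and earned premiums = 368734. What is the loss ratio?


Loss ratio = claims / premiums
= 207621 / 368734
= 0.5631


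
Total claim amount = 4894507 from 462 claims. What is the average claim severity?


severity = total / number
= 4894507 / 462
= 10594.171


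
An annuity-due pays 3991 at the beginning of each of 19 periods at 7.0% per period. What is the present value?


PV_due = PMT * (1-(1+i)^(-n))/i * (1+i)
PV_immediate = 41249.3606
PV_due = 41249.3606 * 1.07
= 44136.8159


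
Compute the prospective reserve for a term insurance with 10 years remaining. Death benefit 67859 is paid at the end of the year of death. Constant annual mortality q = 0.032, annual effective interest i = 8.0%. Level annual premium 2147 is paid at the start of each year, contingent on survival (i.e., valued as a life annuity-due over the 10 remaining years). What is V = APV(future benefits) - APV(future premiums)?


v = 1/(1+i) = 0.925926
APV(future benefits) per unit = sum_{k=0}^{9} k_p_x * q * v^(k+1) = 0.190116
APV(future benefits) = 67859 * 0.190116 = 12901.1135
Life annuity-due factor ä_{x:10} = sum_{k=0}^{9} k_p_x * v^k = 6.416431
APV(future premiums) = 2147 * 6.416431 = 13776.077
V = 12901.1135 - 13776.077
= -874.9635


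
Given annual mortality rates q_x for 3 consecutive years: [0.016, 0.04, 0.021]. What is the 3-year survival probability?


p_k = 1 - q_k for each year
Survival = product of (1 - q_k)
= 0.984 * 0.96 * 0.979
= 0.9248


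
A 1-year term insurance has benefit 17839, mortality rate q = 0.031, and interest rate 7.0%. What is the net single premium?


NSP = benefit * q * v
v = 1/(1+i) = 0.934579
NSP = 17839 * 0.031 * 0.934579
= 516.8308


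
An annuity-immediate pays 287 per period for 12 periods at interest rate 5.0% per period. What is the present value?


PV = PMT * (1 - (1+i)^(-n)) / i
= 287 * (1 - (1+0.05)^(-12)) / 0.05
= 287 * (1 - 0.556837) / 0.05
= 287 * 8.863252
= 2543.7532


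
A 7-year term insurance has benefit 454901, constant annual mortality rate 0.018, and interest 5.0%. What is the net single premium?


NSP = benefit * sum_{k=0}^{n-1} k_p_x * q * v^(k+1)
With constant q=0.018, v=0.952381
Sum = 0.099045
NSP = 454901 * 0.099045
= 45055.8529


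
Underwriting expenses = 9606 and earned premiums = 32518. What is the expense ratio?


Expense ratio = expenses / premiums
= 9606 / 32518
= 0.2954


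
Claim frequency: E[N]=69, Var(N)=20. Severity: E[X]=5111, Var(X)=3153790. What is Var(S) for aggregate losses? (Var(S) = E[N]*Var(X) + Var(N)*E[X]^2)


Var(S) = E[N]*Var(X) + Var(N)*E[X]^2
= 69*3153790 + 20*5111^2
= 217611510 + 522446420
= 7.4006e+08


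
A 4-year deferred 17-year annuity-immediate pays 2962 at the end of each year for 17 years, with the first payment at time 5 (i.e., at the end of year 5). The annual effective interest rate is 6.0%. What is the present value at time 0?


PV at time 4 of the 17-year annuity-immediate:
a_n = 2962 * (1-(1+0.06)^(-17))/0.06 = 31033.6432
Discount back 4 years to time 0:
PV = 31033.6432 * (1+0.06)^(-4)
= 31033.6432 * 0.792094
= 24581.5521


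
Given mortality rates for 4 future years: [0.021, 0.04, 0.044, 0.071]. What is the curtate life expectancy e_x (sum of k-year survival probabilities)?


e_x = sum_{k=1}^{n} k_p_x
k_p_x values:
  1_p_x = 0.979
  2_p_x = 0.93984
  3_p_x = 0.898487
  4_p_x = 0.834694
e_x = 3.652


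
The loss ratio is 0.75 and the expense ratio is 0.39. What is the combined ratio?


Combined ratio = loss ratio + expense ratio
= 0.75 + 0.39
= 1.14


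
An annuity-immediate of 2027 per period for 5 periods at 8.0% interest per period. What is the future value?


FV = PMT * ((1+i)^n - 1) / i
= 2027 * ((1.08)^5 - 1) / 0.08
= 2027 * (1.469328 - 1) / 0.08
= 11891.6001


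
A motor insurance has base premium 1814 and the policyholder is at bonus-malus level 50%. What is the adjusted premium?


adjusted = base * BM_level / 100
= 1814 * 50 / 100
= 1814 * 0.5
= 907.0


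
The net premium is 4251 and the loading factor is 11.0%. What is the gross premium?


Gross = net * (1 + loading)
= 4251 * (1 + 0.11)
= 4251 * 1.11
= 4718.61


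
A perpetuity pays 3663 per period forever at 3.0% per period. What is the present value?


PV = PMT / i
= 3663 / 0.03
= 122100.0


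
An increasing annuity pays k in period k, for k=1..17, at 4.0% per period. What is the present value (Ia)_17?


(Ia)_n = sum_{k=1}^{n} k * v^k, v = 1/(1+i)
v = 0.961538
Sum computed term by term:
(Ia)_17 = 98.1238


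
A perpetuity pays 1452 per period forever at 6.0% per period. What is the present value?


PV = PMT / i
= 1452 / 0.06
= 24200.0


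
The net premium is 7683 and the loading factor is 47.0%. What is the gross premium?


Gross = net * (1 + loading)
= 7683 * (1 + 0.47)
= 7683 * 1.47
= 11294.01


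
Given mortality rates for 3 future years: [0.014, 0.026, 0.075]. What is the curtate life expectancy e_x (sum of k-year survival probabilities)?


e_x = sum_{k=1}^{n} k_p_x
k_p_x values:
  1_p_x = 0.986
  2_p_x = 0.960364
  3_p_x = 0.888337
e_x = 2.8347


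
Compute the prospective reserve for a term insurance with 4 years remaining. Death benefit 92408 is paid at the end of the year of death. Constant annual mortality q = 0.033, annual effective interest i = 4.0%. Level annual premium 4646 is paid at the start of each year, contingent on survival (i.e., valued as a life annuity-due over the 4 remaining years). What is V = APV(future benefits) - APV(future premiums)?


v = 1/(1+i) = 0.961538
APV(future benefits) per unit = sum_{k=0}^{3} k_p_x * q * v^(k+1) = 0.114174
APV(future benefits) = 92408 * 0.114174 = 10550.5829
Life annuity-due factor ä_{x:4} = sum_{k=0}^{3} k_p_x * v^k = 3.598208
APV(future premiums) = 4646 * 3.598208 = 16717.2751
V = 10550.5829 - 16717.2751
= -6166.6922


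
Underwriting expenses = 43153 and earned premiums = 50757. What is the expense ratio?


Expense ratio = expenses / premiums
= 43153 / 50757
= 0.8502


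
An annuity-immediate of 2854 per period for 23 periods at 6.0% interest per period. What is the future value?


FV = PMT * ((1+i)^n - 1) / i
= 2854 * ((1.06)^23 - 1) / 0.06
= 2854 * (3.81975 - 1) / 0.06
= 134126.0922


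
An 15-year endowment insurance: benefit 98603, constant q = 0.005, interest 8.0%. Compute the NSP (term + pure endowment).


Term component = 4104.156
Pure endowment = 15_p_x * v^15 * benefit = 0.927569 * 0.315242 * 98603 = 28832.3478
NSP = 32936.5038


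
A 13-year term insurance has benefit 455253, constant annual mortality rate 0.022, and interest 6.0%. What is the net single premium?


NSP = benefit * sum_{k=0}^{n-1} k_p_x * q * v^(k+1)
With constant q=0.022, v=0.943396
Sum = 0.174096
NSP = 455253 * 0.174096
= 79257.5207


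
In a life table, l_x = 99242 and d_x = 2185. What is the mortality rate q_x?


q_x = d_x / l_x
= 2185 / 99242
= 0.022


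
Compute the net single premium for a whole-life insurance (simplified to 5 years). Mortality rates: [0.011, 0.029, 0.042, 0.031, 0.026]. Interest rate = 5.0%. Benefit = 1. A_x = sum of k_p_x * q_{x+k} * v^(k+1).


v = 0.952381
Year 0: k_p_x=1.0, q=0.011, term=0.010476
Year 1: k_p_x=0.989, q=0.029, term=0.026015
Year 2: k_p_x=0.960319, q=0.042, term=0.034842
Year 3: k_p_x=0.919986, q=0.031, term=0.023463
Year 4: k_p_x=0.891466, q=0.026, term=0.018161
A_x = 0.113


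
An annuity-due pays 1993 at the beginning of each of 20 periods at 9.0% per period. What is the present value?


PV_due = PMT * (1-(1+i)^(-n))/i * (1+i)
PV_immediate = 18193.1915
PV_due = 18193.1915 * 1.09
= 19830.5788


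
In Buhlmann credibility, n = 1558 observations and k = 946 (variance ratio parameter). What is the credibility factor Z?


Z = n / (n + k)
= 1558 / (1558 + 946)
= 1558 / 2504
= 0.6222


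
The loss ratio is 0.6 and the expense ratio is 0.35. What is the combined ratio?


Combined ratio = loss ratio + expense ratio
= 0.6 + 0.35
= 0.95


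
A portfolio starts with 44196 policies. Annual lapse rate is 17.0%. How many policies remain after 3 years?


remaining = initial * (1 - lapse)^years
= 44196 * (1 - 0.17)^3
= 44196 * 0.571787
= 25270.6983


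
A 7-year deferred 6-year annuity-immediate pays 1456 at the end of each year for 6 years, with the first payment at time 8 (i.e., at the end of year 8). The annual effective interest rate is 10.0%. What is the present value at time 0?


PV at time 7 of the 6-year annuity-immediate:
a_n = 1456 * (1-(1+0.1)^(-6))/0.1 = 6341.2596
Discount back 7 years to time 0:
PV = 6341.2596 * (1+0.1)^(-7)
= 6341.2596 * 0.513158
= 3254.0688


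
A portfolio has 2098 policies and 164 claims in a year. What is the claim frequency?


frequency = claims / policies
= 164 / 2098
= 0.0782


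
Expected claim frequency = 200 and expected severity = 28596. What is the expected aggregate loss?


E[S] = E[N] * E[X]
= 200 * 28596
= 5.7192e+06


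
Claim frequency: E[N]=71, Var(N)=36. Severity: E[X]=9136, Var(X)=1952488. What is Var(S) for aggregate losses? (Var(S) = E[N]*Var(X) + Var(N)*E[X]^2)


Var(S) = E[N]*Var(X) + Var(N)*E[X]^2
= 71*1952488 + 36*9136^2
= 138626648 + 3004793856
= 3.1434e+09


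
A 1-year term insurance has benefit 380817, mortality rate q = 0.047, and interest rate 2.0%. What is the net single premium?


NSP = benefit * q * v
v = 1/(1+i) = 0.980392
NSP = 380817 * 0.047 * 0.980392
= 17547.45


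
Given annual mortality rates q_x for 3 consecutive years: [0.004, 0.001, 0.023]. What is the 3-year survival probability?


p_k = 1 - q_k for each year
Survival = product of (1 - q_k)
= 0.996 * 0.999 * 0.977
= 0.9721


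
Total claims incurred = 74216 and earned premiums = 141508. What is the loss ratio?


Loss ratio = claims / premiums
= 74216 / 141508
= 0.5245


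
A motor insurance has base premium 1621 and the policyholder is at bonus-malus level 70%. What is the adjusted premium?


adjusted = base * BM_level / 100
= 1621 * 70 / 100
= 1621 * 0.7
= 1134.7


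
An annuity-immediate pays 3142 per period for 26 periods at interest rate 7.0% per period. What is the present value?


PV = PMT * (1 - (1+i)^(-n)) / i
= 3142 * (1 - (1+0.07)^(-26)) / 0.07
= 3142 * (1 - 0.172195) / 0.07
= 3142 * 11.825779
= 37156.5966


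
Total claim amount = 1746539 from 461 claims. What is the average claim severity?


severity = total / number
= 1746539 / 461
= 3788.5879


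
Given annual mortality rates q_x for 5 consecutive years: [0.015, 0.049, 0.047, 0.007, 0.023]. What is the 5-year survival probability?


p_k = 1 - q_k for each year
Survival = product of (1 - q_k)
= 0.985 * 0.951 * 0.953 * 0.993 * 0.977
= 0.8661


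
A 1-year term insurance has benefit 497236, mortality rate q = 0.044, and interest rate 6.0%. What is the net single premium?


NSP = benefit * q * v
v = 1/(1+i) = 0.943396
NSP = 497236 * 0.044 * 0.943396
= 20639.9849


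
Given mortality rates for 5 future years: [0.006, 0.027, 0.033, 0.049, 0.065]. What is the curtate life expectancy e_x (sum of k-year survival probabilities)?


e_x = sum_{k=1}^{n} k_p_x
k_p_x values:
  1_p_x = 0.994
  2_p_x = 0.967162
  3_p_x = 0.935246
  4_p_x = 0.889419
  5_p_x = 0.831606
e_x = 4.6174


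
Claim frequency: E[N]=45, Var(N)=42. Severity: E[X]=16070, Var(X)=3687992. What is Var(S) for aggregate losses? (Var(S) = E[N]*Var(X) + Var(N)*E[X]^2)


Var(S) = E[N]*Var(X) + Var(N)*E[X]^2
= 45*3687992 + 42*16070^2
= 165959640 + 10846285800
= 1.1012e+10


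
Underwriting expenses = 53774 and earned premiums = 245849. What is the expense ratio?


Expense ratio = expenses / premiums
= 53774 / 245849
= 0.2187


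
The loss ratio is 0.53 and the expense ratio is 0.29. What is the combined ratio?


Combined ratio = loss ratio + expense ratio
= 0.53 + 0.29
= 0.82


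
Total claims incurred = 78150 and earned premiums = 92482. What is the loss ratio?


Loss ratio = claims / premiums
= 78150 / 92482
= 0.845


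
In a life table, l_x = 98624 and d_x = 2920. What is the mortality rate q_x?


q_x = d_x / l_x
= 2920 / 98624
= 0.0296


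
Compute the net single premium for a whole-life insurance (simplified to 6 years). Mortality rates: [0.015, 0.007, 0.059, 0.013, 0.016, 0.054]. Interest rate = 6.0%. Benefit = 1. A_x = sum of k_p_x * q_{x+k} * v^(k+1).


v = 0.943396
Year 0: k_p_x=1.0, q=0.015, term=0.014151
Year 1: k_p_x=0.985, q=0.007, term=0.006137
Year 2: k_p_x=0.978105, q=0.059, term=0.048453
Year 3: k_p_x=0.920397, q=0.013, term=0.009478
Year 4: k_p_x=0.908432, q=0.016, term=0.010861
Year 5: k_p_x=0.893897, q=0.054, term=0.034029
A_x = 0.1231


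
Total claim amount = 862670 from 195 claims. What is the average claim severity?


severity = total / number
= 862670 / 195
= 4423.9487


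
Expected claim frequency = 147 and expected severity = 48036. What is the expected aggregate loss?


E[S] = E[N] * E[X]
= 147 * 48036
= 7.0613e+06


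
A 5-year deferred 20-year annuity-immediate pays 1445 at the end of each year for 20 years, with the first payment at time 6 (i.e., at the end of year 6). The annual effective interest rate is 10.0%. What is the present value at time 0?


PV at time 5 of the 20-year annuity-immediate:
a_n = 1445 * (1-(1+0.1)^(-20))/0.1 = 12302.0996
Discount back 5 years to time 0:
PV = 12302.0996 * (1+0.1)^(-5)
= 12302.0996 * 0.620921
= 7638.6359


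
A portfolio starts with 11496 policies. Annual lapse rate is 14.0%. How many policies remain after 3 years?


remaining = initial * (1 - lapse)^years
= 11496 * (1 - 0.14)^3
= 11496 * 0.636056
= 7312.0998


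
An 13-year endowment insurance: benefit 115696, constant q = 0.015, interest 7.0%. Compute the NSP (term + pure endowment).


Term component = 13455.9263
Pure endowment = 13_p_x * v^13 * benefit = 0.82162 * 0.414964 * 115696 = 39445.7512
NSP = 52901.6774


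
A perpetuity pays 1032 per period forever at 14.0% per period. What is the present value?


PV = PMT / i
= 1032 / 0.14
= 7371.4286


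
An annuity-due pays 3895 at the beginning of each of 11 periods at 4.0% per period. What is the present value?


PV_due = PMT * (1-(1+i)^(-n))/i * (1+i)
PV_immediate = 34122.0568
PV_due = 34122.0568 * 1.04
= 35486.9391


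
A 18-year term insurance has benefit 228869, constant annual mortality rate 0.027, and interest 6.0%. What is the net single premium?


NSP = benefit * sum_{k=0}^{n-1} k_p_x * q * v^(k+1)
With constant q=0.027, v=0.943396
Sum = 0.243914
NSP = 228869 * 0.243914
= 55824.3393


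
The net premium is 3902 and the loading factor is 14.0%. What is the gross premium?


Gross = net * (1 + loading)
= 3902 * (1 + 0.14)
= 3902 * 1.14
= 4448.28


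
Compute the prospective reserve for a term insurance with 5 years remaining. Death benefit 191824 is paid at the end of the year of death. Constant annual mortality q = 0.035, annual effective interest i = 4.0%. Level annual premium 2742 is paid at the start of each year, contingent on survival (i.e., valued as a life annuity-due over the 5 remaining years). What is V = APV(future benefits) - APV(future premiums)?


v = 1/(1+i) = 0.961538
APV(future benefits) per unit = sum_{k=0}^{4} k_p_x * q * v^(k+1) = 0.145688
APV(future benefits) = 191824 * 0.145688 = 27946.3865
Life annuity-due factor ä_{x:5} = sum_{k=0}^{4} k_p_x * v^k = 4.329004
APV(future premiums) = 2742 * 4.329004 = 11870.1297
V = 27946.3865 - 11870.1297
= 16076.2568


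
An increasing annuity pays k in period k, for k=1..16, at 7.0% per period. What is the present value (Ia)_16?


(Ia)_n = sum_{k=1}^{n} k * v^k, v = 1/(1+i)
v = 0.934579
Sum computed term by term:
(Ia)_16 = 66.9737


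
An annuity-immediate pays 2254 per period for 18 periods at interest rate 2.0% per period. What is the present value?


PV = PMT * (1 - (1+i)^(-n)) / i
= 2254 * (1 - (1+0.02)^(-18)) / 0.02
= 2254 * (1 - 0.700159) / 0.02
= 2254 * 14.992031
= 33792.0384


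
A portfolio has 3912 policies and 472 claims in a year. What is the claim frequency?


frequency = claims / policies
= 472 / 3912
= 0.1207


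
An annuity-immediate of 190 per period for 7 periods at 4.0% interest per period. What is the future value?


FV = PMT * ((1+i)^n - 1) / i
= 190 * ((1.04)^7 - 1) / 0.04
= 190 * (1.315932 - 1) / 0.04
= 1500.676


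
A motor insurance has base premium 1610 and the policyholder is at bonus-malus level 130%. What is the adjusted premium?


adjusted = base * BM_level / 100
= 1610 * 130 / 100
= 1610 * 1.3
= 2093.0


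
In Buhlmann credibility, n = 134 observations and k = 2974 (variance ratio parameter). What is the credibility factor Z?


Z = n / (n + k)
= 134 / (134 + 2974)
= 134 / 3108
= 0.0431


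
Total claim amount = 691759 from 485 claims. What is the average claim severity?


severity = total / number
= 691759 / 485
= 1426.3072


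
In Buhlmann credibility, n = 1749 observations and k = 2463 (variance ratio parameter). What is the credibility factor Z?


Z = n / (n + k)
= 1749 / (1749 + 2463)
= 1749 / 4212
= 0.4152


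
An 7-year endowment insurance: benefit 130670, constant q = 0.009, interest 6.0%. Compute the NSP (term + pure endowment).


Term component = 6403.859
Pure endowment = 7_p_x * v^7 * benefit = 0.938676 * 0.665057 * 130670 = 81573.7478
NSP = 87977.6067


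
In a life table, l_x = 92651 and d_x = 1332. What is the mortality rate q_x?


q_x = d_x / l_x
= 1332 / 92651
= 0.0144


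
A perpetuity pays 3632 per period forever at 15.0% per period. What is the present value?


PV = PMT / i
= 3632 / 0.15
= 24213.3333


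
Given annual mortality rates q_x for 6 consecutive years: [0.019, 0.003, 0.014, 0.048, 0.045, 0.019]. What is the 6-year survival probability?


p_k = 1 - q_k for each year
Survival = product of (1 - q_k)
= 0.981 * 0.997 * 0.986 * 0.952 * 0.955 * 0.981
= 0.8601


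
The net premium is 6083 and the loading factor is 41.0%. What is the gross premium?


Gross = net * (1 + loading)
= 6083 * (1 + 0.41)
= 6083 * 1.41
= 8577.03


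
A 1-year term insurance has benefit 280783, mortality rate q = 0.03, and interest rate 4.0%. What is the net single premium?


NSP = benefit * q * v
v = 1/(1+i) = 0.961538
NSP = 280783 * 0.03 * 0.961538
= 8099.5096


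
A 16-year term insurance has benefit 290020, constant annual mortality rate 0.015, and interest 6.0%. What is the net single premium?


NSP = benefit * sum_{k=0}^{n-1} k_p_x * q * v^(k+1)
With constant q=0.015, v=0.943396
Sum = 0.138182
NSP = 290020 * 0.138182
= 40075.5069


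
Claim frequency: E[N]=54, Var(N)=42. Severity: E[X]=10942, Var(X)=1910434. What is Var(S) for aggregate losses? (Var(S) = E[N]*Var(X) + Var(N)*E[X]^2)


Var(S) = E[N]*Var(X) + Var(N)*E[X]^2
= 54*1910434 + 42*10942^2
= 103163436 + 5028549288
= 5.1317e+09


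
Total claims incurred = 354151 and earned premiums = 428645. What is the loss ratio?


Loss ratio = claims / premiums
= 354151 / 428645
= 0.8262


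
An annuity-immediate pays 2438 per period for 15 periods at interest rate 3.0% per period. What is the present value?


PV = PMT * (1 - (1+i)^(-n)) / i
= 2438 * (1 - (1+0.03)^(-15)) / 0.03
= 2438 * (1 - 0.641862) / 0.03
= 2438 * 11.937935
= 29104.6857


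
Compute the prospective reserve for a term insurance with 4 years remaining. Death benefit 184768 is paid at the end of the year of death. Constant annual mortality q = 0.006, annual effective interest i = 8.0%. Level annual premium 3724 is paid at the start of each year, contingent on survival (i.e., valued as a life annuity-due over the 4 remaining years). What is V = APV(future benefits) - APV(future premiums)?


v = 1/(1+i) = 0.925926
APV(future benefits) per unit = sum_{k=0}^{3} k_p_x * q * v^(k+1) = 0.019706
APV(future benefits) = 184768 * 0.019706 = 3641.039
Life annuity-due factor ä_{x:4} = sum_{k=0}^{3} k_p_x * v^k = 3.547081
APV(future premiums) = 3724 * 3.547081 = 13209.3289
V = 3641.039 - 13209.3289
= -9568.2899


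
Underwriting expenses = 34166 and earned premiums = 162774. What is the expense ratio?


Expense ratio = expenses / premiums
= 34166 / 162774
= 0.2099


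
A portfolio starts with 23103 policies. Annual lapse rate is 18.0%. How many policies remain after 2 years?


remaining = initial * (1 - lapse)^years
= 23103 * (1 - 0.18)^2
= 23103 * 0.6724
= 15534.4572


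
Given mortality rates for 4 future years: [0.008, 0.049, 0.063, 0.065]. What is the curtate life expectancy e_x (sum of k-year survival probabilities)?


e_x = sum_{k=1}^{n} k_p_x
k_p_x values:
  1_p_x = 0.992
  2_p_x = 0.943392
  3_p_x = 0.883958
  4_p_x = 0.826501
e_x = 3.6459


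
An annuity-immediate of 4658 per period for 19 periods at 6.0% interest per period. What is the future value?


FV = PMT * ((1+i)^n - 1) / i
= 4658 * ((1.06)^19 - 1) / 0.06
= 4658 * (3.0256 - 1) / 0.06
= 157254.0413


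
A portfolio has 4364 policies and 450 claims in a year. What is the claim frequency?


frequency = claims / policies
= 450 / 4364
= 0.1031


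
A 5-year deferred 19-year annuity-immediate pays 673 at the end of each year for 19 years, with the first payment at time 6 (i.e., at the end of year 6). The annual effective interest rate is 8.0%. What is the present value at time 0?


PV at time 5 of the 19-year annuity-immediate:
a_n = 673 * (1-(1+0.08)^(-19))/0.08 = 6463.2223
Discount back 5 years to time 0:
PV = 6463.2223 * (1+0.08)^(-5)
= 6463.2223 * 0.680583
= 4398.7605


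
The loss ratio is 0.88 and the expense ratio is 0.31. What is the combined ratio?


Combined ratio = loss ratio + expense ratio
= 0.88 + 0.31
= 1.19


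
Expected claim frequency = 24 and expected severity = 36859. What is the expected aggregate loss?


E[S] = E[N] * E[X]
= 24 * 36859
= 884616


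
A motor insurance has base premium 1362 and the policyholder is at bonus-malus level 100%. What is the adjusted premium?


adjusted = base * BM_level / 100
= 1362 * 100 / 100
= 1362 * 1.0
= 1362.0


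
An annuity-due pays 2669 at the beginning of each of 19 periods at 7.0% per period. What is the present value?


PV_due = PMT * (1-(1+i)^(-n))/i * (1+i)
PV_immediate = 27585.7037
PV_due = 27585.7037 * 1.07
= 29516.703


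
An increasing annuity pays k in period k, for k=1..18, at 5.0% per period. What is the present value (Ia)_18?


(Ia)_n = sum_{k=1}^{n} k * v^k, v = 1/(1+i)
v = 0.952381
Sum computed term by term:
(Ia)_18 = 95.8939


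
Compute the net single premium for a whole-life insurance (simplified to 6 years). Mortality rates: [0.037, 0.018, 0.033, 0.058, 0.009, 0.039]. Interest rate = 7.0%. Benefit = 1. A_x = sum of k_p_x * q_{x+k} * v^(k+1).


v = 0.934579
Year 0: k_p_x=1.0, q=0.037, term=0.034579
Year 1: k_p_x=0.963, q=0.018, term=0.01514
Year 2: k_p_x=0.945666, q=0.033, term=0.025474
Year 3: k_p_x=0.914459, q=0.058, term=0.040463
Year 4: k_p_x=0.86142, q=0.009, term=0.005528
Year 5: k_p_x=0.853668, q=0.039, term=0.022185
A_x = 0.1434


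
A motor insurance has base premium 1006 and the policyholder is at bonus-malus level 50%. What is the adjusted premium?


adjusted = base * BM_level / 100
= 1006 * 50 / 100
= 1006 * 0.5
= 503.0


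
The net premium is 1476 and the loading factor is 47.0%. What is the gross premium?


Gross = net * (1 + loading)
= 1476 * (1 + 0.47)
= 1476 * 1.47
= 2169.72


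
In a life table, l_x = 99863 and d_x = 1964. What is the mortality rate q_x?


q_x = d_x / l_x
= 1964 / 99863
= 0.0197


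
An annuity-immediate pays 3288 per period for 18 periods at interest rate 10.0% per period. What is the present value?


PV = PMT * (1 - (1+i)^(-n)) / i
= 3288 * (1 - (1+0.1)^(-18)) / 0.1
= 3288 * (1 - 0.179859) / 0.1
= 3288 * 8.201412
= 26966.243


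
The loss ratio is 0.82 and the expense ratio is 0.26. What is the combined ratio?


Combined ratio = loss ratio + expense ratio
= 0.82 + 0.26
= 1.08


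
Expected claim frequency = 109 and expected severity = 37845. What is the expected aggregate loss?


E[S] = E[N] * E[X]
= 109 * 37845
= 4.1251e+06


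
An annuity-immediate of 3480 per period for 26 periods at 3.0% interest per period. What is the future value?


FV = PMT * ((1+i)^n - 1) / i
= 3480 * ((1.03)^26 - 1) / 0.03
= 3480 * (2.156591 - 1) / 0.03
= 134164.587


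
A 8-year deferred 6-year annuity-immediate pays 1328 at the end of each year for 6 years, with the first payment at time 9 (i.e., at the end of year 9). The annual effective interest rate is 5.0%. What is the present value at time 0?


PV at time 8 of the 6-year annuity-immediate:
a_n = 1328 * (1-(1+0.05)^(-6))/0.05 = 6740.5191
Discount back 8 years to time 0:
PV = 6740.5191 * (1+0.05)^(-8)
= 6740.5191 * 0.676839
= 4562.2486


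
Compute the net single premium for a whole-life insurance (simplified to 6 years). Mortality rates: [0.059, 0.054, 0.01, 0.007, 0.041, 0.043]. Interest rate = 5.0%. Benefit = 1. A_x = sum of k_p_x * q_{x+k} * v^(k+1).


v = 0.952381
Year 0: k_p_x=1.0, q=0.059, term=0.05619
Year 1: k_p_x=0.941, q=0.054, term=0.04609
Year 2: k_p_x=0.890186, q=0.01, term=0.00769
Year 3: k_p_x=0.881284, q=0.007, term=0.005075
Year 4: k_p_x=0.875115, q=0.041, term=0.028113
Year 5: k_p_x=0.839235, q=0.043, term=0.026929
A_x = 0.1701


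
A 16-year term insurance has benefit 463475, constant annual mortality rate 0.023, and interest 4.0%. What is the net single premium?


NSP = benefit * sum_{k=0}^{n-1} k_p_x * q * v^(k+1)
With constant q=0.023, v=0.961538
Sum = 0.230751
NSP = 463475 * 0.230751
= 106947.4418


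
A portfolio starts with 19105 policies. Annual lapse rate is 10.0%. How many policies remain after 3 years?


remaining = initial * (1 - lapse)^years
= 19105 * (1 - 0.1)^3
= 19105 * 0.729
= 13927.545


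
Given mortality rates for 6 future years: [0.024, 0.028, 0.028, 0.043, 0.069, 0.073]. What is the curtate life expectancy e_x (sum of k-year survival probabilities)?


e_x = sum_{k=1}^{n} k_p_x
k_p_x values:
  1_p_x = 0.976
  2_p_x = 0.948672
  3_p_x = 0.922109
  4_p_x = 0.882458
  5_p_x = 0.821569
  6_p_x = 0.761594
e_x = 5.3124


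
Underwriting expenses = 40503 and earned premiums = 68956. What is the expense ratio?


Expense ratio = expenses / premiums
= 40503 / 68956
= 0.5874


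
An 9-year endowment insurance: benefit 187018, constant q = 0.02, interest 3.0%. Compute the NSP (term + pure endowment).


Term component = 27005.5312
Pure endowment = 9_p_x * v^9 * benefit = 0.833748 * 0.766417 * 187018 = 119504.172
NSP = 146509.7032


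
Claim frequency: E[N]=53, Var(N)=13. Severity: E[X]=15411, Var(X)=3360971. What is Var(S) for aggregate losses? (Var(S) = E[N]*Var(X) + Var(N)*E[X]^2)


Var(S) = E[N]*Var(X) + Var(N)*E[X]^2
= 53*3360971 + 13*15411^2
= 178131463 + 3087485973
= 3.2656e+09


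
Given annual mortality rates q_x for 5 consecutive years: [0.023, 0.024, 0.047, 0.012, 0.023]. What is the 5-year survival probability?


p_k = 1 - q_k for each year
Survival = product of (1 - q_k)
= 0.977 * 0.976 * 0.953 * 0.988 * 0.977
= 0.8772


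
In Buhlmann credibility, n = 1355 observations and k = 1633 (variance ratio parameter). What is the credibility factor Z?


Z = n / (n + k)
= 1355 / (1355 + 1633)
= 1355 / 2988
= 0.4535


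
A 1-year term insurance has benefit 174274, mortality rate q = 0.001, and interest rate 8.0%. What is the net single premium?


NSP = benefit * q * v
v = 1/(1+i) = 0.925926
NSP = 174274 * 0.001 * 0.925926
= 161.3648


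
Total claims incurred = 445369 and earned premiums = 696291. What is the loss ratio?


Loss ratio = claims / premiums
= 445369 / 696291
= 0.6396


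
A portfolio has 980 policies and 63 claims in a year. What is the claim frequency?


frequency = claims / policies
= 63 / 980
= 0.0643


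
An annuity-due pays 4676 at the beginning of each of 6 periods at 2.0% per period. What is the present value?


PV_due = PMT * (1-(1+i)^(-n))/i * (1+i)
PV_immediate = 26192.2908
PV_due = 26192.2908 * 1.02
= 26716.1367


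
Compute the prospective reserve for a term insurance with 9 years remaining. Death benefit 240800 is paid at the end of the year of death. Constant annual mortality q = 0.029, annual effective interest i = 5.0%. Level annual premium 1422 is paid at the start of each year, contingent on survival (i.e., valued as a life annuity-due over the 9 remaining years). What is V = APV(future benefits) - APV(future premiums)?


v = 1/(1+i) = 0.952381
APV(future benefits) per unit = sum_{k=0}^{8} k_p_x * q * v^(k+1) = 0.18552
APV(future benefits) = 240800 * 0.18552 = 44673.2642
Life annuity-due factor ä_{x:9} = sum_{k=0}^{8} k_p_x * v^k = 6.717111
APV(future premiums) = 1422 * 6.717111 = 9551.7314
V = 44673.2642 - 9551.7314
= 35121.5328


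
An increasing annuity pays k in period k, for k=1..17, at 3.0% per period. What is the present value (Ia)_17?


(Ia)_n = sum_{k=1}^{n} k * v^k, v = 1/(1+i)
v = 0.970874
Sum computed term by term:
(Ia)_17 = 109.1941


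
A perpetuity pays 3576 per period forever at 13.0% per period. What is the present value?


PV = PMT / i
= 3576 / 0.13
= 27507.6923


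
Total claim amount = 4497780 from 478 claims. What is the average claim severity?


severity = total / number
= 4497780 / 478
= 9409.5816


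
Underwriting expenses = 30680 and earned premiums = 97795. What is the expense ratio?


Expense ratio = expenses / premiums
= 30680 / 97795
= 0.3137


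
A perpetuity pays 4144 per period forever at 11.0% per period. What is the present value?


PV = PMT / i
= 4144 / 0.11
= 37672.7273


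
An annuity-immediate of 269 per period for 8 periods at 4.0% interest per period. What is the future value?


FV = PMT * ((1+i)^n - 1) / i
= 269 * ((1.04)^8 - 1) / 0.04
= 269 * (1.368569 - 1) / 0.04
= 2478.6269


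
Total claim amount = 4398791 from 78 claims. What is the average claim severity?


severity = total / number
= 4398791 / 78
= 56394.7564


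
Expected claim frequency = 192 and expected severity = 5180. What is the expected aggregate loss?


E[S] = E[N] * E[X]
= 192 * 5180
= 994560


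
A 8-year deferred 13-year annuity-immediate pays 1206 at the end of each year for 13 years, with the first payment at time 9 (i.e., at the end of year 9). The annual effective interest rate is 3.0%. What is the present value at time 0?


PV at time 8 of the 13-year annuity-immediate:
a_n = 1206 * (1-(1+0.03)^(-13))/0.03 = 12825.7561
Discount back 8 years to time 0:
PV = 12825.7561 * (1+0.03)^(-8)
= 12825.7561 * 0.789409
= 10124.7703


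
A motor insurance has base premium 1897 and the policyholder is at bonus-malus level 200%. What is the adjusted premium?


adjusted = base * BM_level / 100
= 1897 * 200 / 100
= 1897 * 2.0
= 3794.0


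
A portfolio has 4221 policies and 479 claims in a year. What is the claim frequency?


frequency = claims / policies
= 479 / 4221
= 0.1135


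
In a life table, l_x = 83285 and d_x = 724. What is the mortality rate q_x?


q_x = d_x / l_x
= 724 / 83285
= 0.0087


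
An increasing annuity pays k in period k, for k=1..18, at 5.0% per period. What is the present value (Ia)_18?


(Ia)_n = sum_{k=1}^{n} k * v^k, v = 1/(1+i)
v = 0.952381
Sum computed term by term:
(Ia)_18 = 95.8939


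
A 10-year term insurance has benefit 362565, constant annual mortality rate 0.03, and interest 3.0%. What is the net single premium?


NSP = benefit * sum_{k=0}^{n-1} k_p_x * q * v^(k+1)
With constant q=0.03, v=0.970874
Sum = 0.225644
NSP = 362565 * 0.225644
= 81810.4708
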